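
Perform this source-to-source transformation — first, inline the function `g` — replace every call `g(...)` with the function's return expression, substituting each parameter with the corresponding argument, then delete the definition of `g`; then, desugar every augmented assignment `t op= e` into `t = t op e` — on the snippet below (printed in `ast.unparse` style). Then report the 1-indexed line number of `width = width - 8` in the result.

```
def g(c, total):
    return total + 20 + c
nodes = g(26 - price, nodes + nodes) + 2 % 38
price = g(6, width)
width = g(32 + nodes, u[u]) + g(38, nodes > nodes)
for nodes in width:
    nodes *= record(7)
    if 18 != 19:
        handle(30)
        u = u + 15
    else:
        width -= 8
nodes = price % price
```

10

Transformed code:
nodes = nodes + nodes + 20 + (26 - price) + 2 % 38
price = width + 20 + 6
width = u[u] + 20 + (32 + nodes) + ((nodes > nodes) + 20 + 38)
for nodes in width:
    nodes = nodes * record(7)
    if 18 != 19:
        handle(30)
        u = u + 15
    else:
        width = width - 8
nodes = price % price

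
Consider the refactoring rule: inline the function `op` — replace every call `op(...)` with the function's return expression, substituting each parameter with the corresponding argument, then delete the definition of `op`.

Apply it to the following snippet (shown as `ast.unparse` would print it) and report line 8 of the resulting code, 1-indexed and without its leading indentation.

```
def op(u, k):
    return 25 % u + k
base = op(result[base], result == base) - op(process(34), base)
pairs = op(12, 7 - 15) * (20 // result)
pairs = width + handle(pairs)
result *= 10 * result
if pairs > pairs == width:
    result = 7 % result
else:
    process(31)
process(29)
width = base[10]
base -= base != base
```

Transformed code:
base = 25 % result[base] + (result == base) - (25 % process(34) + base)
pairs = (25 % 12 + (7 - 15)) * (20 // result)
pairs = width + handle(pairs)
result *= 10 * result
if pairs > pairs == width:
    result = 7 % result
else:
    process(31)
process(29)
width = base[10]
base -= base != base

process(31)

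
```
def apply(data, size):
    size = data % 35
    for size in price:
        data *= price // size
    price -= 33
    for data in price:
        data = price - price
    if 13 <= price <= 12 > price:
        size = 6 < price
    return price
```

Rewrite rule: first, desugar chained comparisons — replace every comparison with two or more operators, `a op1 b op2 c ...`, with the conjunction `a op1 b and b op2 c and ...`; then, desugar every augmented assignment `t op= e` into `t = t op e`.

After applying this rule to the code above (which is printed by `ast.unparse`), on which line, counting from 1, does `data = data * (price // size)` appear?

Transformed code:
def apply(data, size):
    size = data % 35
    for size in price:
        data = data * (price // size)
    price = price - 33
    for data in price:
        data = price - price
    if 13 <= price and price <= 12 and (12 > price):
        size = 6 < price
    return price

4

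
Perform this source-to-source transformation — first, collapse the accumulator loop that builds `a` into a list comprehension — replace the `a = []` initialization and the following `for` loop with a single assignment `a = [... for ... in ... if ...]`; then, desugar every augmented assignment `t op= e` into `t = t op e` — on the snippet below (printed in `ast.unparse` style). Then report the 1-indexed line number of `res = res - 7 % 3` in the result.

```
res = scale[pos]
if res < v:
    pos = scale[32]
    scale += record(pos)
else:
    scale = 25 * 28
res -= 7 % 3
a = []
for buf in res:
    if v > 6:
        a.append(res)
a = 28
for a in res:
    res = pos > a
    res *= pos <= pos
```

Transformed code:
res = scale[pos]
if res < v:
    pos = scale[32]
    scale = scale + record(pos)
else:
    scale = 25 * 28
res = res - 7 % 3
a = [res for buf in res if v > 6]
a = 28
for a in res:
    res = pos > a
    res = res * (pos <= pos)

7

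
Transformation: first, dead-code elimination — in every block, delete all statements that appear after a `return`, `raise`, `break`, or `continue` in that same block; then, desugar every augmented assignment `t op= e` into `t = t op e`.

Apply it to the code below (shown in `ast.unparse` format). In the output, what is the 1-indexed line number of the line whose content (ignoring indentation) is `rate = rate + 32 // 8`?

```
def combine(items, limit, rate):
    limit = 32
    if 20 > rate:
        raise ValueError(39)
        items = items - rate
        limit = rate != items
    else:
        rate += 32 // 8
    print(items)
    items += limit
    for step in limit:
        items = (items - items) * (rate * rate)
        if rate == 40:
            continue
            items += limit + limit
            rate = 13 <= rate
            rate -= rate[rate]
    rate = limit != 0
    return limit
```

Transformed code:
def combine(items, limit, rate):
    limit = 32
    if 20 > rate:
        raise ValueError(39)
    else:
        rate = rate + 32 // 8
    print(items)
    items = items + limit
    for step in limit:
        items = (items - items) * (rate * rate)
        if rate == 40:
            continue
    rate = limit != 0
    return limit

6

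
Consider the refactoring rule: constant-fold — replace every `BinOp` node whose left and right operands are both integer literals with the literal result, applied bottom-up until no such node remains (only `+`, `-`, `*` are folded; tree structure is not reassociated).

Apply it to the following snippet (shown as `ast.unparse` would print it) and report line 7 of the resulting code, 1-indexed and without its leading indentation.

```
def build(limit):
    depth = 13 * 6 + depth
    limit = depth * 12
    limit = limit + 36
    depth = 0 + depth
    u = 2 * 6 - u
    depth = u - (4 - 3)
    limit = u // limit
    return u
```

depth = u - 1

Transformed code:
def build(limit):
    depth = 78 + depth
    limit = depth * 12
    limit = limit + 36
    depth = 0 + depth
    u = 12 - u
    depth = u - 1
    limit = u // limit
    return u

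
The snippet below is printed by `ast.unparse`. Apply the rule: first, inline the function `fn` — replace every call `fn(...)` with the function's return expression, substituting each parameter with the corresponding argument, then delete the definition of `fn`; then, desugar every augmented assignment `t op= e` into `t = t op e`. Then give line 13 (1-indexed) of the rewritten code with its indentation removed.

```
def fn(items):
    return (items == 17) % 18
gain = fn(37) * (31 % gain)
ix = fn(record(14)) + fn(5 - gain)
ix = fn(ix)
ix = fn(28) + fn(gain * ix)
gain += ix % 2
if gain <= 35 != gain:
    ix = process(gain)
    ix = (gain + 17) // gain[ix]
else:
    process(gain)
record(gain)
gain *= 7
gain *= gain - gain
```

Transformed code:
gain = (37 == 17) % 18 * (31 % gain)
ix = (record(14) == 17) % 18 + (5 - gain == 17) % 18
ix = (ix == 17) % 18
ix = (28 == 17) % 18 + (gain * ix == 17) % 18
gain = gain + ix % 2
if gain <= 35 != gain:
    ix = process(gain)
    ix = (gain + 17) // gain[ix]
else:
    process(gain)
record(gain)
gain = gain * 7
gain = gain * (gain - gain)

gain = gain * (gain - gain)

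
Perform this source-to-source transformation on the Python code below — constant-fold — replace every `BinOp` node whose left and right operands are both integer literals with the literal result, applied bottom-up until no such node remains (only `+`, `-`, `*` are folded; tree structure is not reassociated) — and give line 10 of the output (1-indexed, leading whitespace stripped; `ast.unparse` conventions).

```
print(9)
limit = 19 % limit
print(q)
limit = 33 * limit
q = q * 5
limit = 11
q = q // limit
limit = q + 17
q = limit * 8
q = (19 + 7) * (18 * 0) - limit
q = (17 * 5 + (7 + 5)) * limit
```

Transformed code:
print(9)
limit = 19 % limit
print(q)
limit = 33 * limit
q = q * 5
limit = 11
q = q // limit
limit = q + 17
q = limit * 8
q = 0 - limit
q = 97 * limit

q = 0 - limit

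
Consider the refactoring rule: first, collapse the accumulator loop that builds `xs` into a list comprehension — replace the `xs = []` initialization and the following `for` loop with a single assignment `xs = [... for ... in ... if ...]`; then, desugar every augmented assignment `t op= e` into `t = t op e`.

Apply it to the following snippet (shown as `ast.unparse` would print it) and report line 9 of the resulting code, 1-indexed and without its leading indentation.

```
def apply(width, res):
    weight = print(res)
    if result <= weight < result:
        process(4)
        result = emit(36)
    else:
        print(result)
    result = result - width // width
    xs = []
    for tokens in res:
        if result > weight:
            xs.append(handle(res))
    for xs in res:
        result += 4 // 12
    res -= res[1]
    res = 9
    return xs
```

xs = [handle(res) for tokens in res if result > weight]

Transformed code:
def apply(width, res):
    weight = print(res)
    if result <= weight < result:
        process(4)
        result = emit(36)
    else:
        print(result)
    result = result - width // width
    xs = [handle(res) for tokens in res if result > weight]
    for xs in res:
        result = result + 4 // 12
    res = res - res[1]
    res = 9
    return xs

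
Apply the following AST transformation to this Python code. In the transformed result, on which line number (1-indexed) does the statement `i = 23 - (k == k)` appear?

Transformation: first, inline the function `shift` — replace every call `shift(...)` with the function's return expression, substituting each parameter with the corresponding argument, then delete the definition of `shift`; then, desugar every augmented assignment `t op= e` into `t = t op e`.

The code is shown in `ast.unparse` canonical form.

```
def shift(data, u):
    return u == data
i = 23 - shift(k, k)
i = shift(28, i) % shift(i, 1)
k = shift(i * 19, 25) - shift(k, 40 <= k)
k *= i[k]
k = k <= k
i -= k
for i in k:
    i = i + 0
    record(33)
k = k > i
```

Transformed code:
i = 23 - (k == k)
i = (i == 28) % (1 == i)
k = (25 == i * 19) - ((40 <= k) == k)
k = k * i[k]
k = k <= k
i = i - k
for i in k:
    i = i + 0
    record(33)
k = k > i

1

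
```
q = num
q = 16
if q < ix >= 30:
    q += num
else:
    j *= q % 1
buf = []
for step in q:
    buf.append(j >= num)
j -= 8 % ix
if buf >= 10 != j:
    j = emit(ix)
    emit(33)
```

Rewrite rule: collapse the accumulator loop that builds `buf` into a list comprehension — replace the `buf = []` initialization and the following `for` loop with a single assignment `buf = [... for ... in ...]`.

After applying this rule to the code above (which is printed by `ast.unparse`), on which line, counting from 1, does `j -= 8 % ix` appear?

Transformed code:
q = num
q = 16
if q < ix >= 30:
    q += num
else:
    j *= q % 1
buf = [j >= num for step in q]
j -= 8 % ix
if buf >= 10 != j:
    j = emit(ix)
    emit(33)

8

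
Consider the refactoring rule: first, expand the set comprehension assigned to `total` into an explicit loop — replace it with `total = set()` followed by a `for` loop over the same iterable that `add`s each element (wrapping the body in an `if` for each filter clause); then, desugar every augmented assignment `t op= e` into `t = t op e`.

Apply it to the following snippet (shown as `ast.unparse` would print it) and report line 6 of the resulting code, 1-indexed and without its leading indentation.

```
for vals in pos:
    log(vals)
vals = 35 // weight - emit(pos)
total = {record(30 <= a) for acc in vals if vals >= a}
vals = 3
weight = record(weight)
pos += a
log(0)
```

if vals >= a:

Transformed code:
for vals in pos:
    log(vals)
vals = 35 // weight - emit(pos)
total = set()
for acc in vals:
    if vals >= a:
        total.add(record(30 <= a))
vals = 3
weight = record(weight)
pos = pos + a
log(0)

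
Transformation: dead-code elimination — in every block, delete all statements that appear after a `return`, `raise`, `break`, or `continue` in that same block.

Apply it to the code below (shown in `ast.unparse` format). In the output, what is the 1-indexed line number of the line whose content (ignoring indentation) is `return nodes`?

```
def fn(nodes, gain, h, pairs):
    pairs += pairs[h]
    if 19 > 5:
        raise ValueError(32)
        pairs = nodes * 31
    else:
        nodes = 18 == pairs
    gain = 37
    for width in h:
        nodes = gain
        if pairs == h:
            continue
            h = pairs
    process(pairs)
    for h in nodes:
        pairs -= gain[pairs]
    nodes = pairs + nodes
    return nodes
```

16

Transformed code:
def fn(nodes, gain, h, pairs):
    pairs += pairs[h]
    if 19 > 5:
        raise ValueError(32)
    else:
        nodes = 18 == pairs
    gain = 37
    for width in h:
        nodes = gain
        if pairs == h:
            continue
    process(pairs)
    for h in nodes:
        pairs -= gain[pairs]
    nodes = pairs + nodes
    return nodes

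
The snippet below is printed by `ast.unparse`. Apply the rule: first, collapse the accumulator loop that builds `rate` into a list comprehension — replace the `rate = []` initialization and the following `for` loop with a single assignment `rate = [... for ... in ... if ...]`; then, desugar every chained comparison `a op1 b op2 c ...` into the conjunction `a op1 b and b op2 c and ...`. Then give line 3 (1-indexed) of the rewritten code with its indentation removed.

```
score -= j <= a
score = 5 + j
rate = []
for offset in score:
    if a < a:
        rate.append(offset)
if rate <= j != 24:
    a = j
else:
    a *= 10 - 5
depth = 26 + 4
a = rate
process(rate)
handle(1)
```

Transformed code:
score -= j <= a
score = 5 + j
rate = [offset for offset in score if a < a]
if rate <= j and j != 24:
    a = j
else:
    a *= 10 - 5
depth = 26 + 4
a = rate
process(rate)
handle(1)

rate = [offset for offset in score if a < a]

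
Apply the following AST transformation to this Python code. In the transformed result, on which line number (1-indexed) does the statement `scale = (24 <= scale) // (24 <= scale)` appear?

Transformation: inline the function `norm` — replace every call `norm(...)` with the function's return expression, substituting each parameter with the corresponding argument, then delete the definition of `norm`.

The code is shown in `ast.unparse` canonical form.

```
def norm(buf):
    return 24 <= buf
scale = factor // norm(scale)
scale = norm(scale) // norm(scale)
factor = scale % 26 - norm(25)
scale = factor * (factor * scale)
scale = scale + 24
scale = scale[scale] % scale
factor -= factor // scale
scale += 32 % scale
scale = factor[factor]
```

Transformed code:
scale = factor // (24 <= scale)
scale = (24 <= scale) // (24 <= scale)
factor = scale % 26 - (24 <= 25)
scale = factor * (factor * scale)
scale = scale + 24
scale = scale[scale] % scale
factor -= factor // scale
scale += 32 % scale
scale = factor[factor]

2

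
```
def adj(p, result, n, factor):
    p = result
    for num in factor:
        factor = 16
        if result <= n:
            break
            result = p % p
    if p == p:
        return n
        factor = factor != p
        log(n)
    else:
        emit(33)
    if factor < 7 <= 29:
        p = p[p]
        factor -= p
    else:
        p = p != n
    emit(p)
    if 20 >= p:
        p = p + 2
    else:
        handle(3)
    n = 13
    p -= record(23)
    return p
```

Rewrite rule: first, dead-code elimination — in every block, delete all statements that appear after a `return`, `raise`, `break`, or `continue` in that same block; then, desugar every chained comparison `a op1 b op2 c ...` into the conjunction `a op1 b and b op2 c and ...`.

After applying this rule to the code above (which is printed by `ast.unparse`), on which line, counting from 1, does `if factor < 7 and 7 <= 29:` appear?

Transformed code:
def adj(p, result, n, factor):
    p = result
    for num in factor:
        factor = 16
        if result <= n:
            break
    if p == p:
        return n
    else:
        emit(33)
    if factor < 7 and 7 <= 29:
        p = p[p]
        factor -= p
    else:
        p = p != n
    emit(p)
    if 20 >= p:
        p = p + 2
    else:
        handle(3)
    n = 13
    p -= record(23)
    return p

11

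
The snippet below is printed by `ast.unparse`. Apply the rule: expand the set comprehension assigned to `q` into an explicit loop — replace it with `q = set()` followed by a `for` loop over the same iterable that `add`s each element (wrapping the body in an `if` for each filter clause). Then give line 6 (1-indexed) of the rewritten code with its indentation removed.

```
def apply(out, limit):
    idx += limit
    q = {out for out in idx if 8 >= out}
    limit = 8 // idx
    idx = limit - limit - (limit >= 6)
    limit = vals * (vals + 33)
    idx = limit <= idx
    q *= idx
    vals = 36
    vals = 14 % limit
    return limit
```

q.add(out)

Transformed code:
def apply(out, limit):
    idx += limit
    q = set()
    for out in idx:
        if 8 >= out:
            q.add(out)
    limit = 8 // idx
    idx = limit - limit - (limit >= 6)
    limit = vals * (vals + 33)
    idx = limit <= idx
    q *= idx
    vals = 36
    vals = 14 % limit
    return limit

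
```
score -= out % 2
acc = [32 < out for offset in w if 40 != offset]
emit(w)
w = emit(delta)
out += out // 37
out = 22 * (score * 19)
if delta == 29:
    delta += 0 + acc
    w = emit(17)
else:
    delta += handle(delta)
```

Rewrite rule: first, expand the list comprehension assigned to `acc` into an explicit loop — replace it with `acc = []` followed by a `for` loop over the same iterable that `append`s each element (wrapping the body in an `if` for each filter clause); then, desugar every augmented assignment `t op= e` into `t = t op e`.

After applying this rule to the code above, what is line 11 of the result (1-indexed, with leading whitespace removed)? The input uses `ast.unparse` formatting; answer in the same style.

Transformed code:
score = score - out % 2
acc = []
for offset in w:
    if 40 != offset:
        acc.append(32 < out)
emit(w)
w = emit(delta)
out = out + out // 37
out = 22 * (score * 19)
if delta == 29:
    delta = delta + (0 + acc)
    w = emit(17)
else:
    delta = delta + handle(delta)

delta = delta + (0 + acc)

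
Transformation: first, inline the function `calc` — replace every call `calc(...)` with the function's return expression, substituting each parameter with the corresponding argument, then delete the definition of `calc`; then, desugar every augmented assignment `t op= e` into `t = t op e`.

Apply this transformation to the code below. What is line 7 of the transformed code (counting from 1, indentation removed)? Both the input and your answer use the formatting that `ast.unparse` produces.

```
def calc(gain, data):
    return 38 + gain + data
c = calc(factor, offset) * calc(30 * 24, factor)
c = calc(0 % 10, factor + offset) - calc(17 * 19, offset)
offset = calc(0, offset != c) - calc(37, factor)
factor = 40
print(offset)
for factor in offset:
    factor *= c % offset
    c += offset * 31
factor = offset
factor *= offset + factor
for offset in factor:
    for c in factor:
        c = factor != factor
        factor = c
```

factor = factor * (c % offset)

Transformed code:
c = (38 + factor + offset) * (38 + 30 * 24 + factor)
c = 38 + 0 % 10 + (factor + offset) - (38 + 17 * 19 + offset)
offset = 38 + 0 + (offset != c) - (38 + 37 + factor)
factor = 40
print(offset)
for factor in offset:
    factor = factor * (c % offset)
    c = c + offset * 31
factor = offset
factor = factor * (offset + factor)
for offset in factor:
    for c in factor:
        c = factor != factor
        factor = c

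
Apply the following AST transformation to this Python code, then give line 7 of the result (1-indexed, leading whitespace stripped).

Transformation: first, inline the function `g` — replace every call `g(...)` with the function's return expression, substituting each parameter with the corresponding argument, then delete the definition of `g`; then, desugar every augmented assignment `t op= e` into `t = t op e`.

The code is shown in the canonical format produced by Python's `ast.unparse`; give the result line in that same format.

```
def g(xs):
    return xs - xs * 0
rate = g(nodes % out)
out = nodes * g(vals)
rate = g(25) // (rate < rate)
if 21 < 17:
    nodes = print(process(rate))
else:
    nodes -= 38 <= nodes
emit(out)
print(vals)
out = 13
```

nodes = nodes - (38 <= nodes)

Transformed code:
rate = nodes % out - nodes % out * 0
out = nodes * (vals - vals * 0)
rate = (25 - 25 * 0) // (rate < rate)
if 21 < 17:
    nodes = print(process(rate))
else:
    nodes = nodes - (38 <= nodes)
emit(out)
print(vals)
out = 13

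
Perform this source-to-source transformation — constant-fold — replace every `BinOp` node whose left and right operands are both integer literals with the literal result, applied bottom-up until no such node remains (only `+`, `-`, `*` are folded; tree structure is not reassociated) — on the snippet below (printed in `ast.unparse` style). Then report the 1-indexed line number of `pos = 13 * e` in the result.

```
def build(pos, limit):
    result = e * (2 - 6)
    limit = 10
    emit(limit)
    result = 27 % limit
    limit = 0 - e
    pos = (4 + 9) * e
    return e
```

Transformed code:
def build(pos, limit):
    result = e * -4
    limit = 10
    emit(limit)
    result = 27 % limit
    limit = 0 - e
    pos = 13 * e
    return e

7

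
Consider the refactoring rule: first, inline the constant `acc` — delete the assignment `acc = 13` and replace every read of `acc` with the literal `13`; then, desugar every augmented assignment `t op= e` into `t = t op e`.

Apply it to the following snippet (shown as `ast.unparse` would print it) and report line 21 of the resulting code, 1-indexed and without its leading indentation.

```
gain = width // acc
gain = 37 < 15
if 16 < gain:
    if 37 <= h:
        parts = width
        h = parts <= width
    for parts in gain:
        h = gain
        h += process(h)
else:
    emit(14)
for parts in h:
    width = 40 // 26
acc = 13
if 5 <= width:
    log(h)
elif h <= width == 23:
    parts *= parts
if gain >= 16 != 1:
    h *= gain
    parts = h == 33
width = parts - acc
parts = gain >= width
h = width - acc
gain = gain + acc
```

width = parts - 13

Transformed code:
gain = width // 13
gain = 37 < 15
if 16 < gain:
    if 37 <= h:
        parts = width
        h = parts <= width
    for parts in gain:
        h = gain
        h = h + process(h)
else:
    emit(14)
for parts in h:
    width = 40 // 26
if 5 <= width:
    log(h)
elif h <= width == 23:
    parts = parts * parts
if gain >= 16 != 1:
    h = h * gain
    parts = h == 33
width = parts - 13
parts = gain >= width
h = width - 13
gain = gain + 13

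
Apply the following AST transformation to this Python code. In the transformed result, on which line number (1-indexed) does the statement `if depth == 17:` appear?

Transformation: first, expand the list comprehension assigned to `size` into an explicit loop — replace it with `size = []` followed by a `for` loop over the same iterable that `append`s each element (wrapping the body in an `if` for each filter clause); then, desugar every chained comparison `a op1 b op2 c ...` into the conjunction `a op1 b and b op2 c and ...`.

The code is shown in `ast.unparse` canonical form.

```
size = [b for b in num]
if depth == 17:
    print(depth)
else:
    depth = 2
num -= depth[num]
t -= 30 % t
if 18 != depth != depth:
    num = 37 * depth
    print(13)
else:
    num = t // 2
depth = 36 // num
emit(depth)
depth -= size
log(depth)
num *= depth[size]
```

4

Transformed code:
size = []
for b in num:
    size.append(b)
if depth == 17:
    print(depth)
else:
    depth = 2
num -= depth[num]
t -= 30 % t
if 18 != depth and depth != depth:
    num = 37 * depth
    print(13)
else:
    num = t // 2
depth = 36 // num
emit(depth)
depth -= size
log(depth)
num *= depth[size]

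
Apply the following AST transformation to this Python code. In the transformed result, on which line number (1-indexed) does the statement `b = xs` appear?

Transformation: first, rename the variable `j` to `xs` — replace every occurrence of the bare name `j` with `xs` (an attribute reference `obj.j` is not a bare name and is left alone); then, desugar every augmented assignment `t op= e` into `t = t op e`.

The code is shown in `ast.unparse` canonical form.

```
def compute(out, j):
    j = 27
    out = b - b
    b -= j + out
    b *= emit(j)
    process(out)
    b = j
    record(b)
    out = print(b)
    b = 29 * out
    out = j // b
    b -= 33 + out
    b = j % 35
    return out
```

7

Transformed code:
def compute(out, xs):
    xs = 27
    out = b - b
    b = b - (xs + out)
    b = b * emit(xs)
    process(out)
    b = xs
    record(b)
    out = print(b)
    b = 29 * out
    out = xs // b
    b = b - (33 + out)
    b = xs % 35
    return out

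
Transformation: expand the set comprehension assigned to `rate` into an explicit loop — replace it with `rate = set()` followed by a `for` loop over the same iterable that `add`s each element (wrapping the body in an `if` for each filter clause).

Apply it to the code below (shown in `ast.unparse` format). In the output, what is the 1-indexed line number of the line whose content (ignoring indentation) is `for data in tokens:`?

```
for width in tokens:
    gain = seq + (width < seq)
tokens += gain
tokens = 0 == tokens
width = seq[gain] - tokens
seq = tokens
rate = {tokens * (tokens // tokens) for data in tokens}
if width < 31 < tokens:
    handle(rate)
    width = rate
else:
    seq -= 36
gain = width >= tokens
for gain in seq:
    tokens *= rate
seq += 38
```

Transformed code:
for width in tokens:
    gain = seq + (width < seq)
tokens += gain
tokens = 0 == tokens
width = seq[gain] - tokens
seq = tokens
rate = set()
for data in tokens:
    rate.add(tokens * (tokens // tokens))
if width < 31 < tokens:
    handle(rate)
    width = rate
else:
    seq -= 36
gain = width >= tokens
for gain in seq:
    tokens *= rate
seq += 38

8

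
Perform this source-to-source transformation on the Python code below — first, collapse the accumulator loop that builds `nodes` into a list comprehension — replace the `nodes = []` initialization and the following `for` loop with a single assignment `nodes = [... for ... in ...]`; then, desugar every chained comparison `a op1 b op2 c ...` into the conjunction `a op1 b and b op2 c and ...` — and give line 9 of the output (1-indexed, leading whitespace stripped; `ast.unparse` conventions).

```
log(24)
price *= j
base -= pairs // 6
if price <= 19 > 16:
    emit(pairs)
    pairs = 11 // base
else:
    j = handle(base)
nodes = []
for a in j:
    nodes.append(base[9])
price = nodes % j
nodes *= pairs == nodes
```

Transformed code:
log(24)
price *= j
base -= pairs // 6
if price <= 19 and 19 > 16:
    emit(pairs)
    pairs = 11 // base
else:
    j = handle(base)
nodes = [base[9] for a in j]
price = nodes % j
nodes *= pairs == nodes

nodes = [base[9] for a in j]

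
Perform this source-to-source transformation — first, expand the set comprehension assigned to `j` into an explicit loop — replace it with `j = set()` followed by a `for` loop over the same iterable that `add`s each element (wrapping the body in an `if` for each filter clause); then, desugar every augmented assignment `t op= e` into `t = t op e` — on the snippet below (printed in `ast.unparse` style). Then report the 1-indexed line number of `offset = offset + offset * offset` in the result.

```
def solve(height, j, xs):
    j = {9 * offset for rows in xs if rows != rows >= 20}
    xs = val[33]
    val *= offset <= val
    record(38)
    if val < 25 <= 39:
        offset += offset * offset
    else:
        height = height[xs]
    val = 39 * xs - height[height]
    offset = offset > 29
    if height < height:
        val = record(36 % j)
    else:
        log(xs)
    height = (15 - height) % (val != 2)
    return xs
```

10

Transformed code:
def solve(height, j, xs):
    j = set()
    for rows in xs:
        if rows != rows >= 20:
            j.add(9 * offset)
    xs = val[33]
    val = val * (offset <= val)
    record(38)
    if val < 25 <= 39:
        offset = offset + offset * offset
    else:
        height = height[xs]
    val = 39 * xs - height[height]
    offset = offset > 29
    if height < height:
        val = record(36 % j)
    else:
        log(xs)
    height = (15 - height) % (val != 2)
    return xs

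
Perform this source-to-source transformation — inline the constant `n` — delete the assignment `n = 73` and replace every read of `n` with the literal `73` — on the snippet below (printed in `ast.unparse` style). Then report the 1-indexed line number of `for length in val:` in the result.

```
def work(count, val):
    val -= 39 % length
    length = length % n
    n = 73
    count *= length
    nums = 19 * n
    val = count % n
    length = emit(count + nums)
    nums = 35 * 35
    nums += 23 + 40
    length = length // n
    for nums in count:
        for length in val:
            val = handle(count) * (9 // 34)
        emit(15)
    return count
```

Transformed code:
def work(count, val):
    val -= 39 % length
    length = length % 73
    count *= length
    nums = 19 * 73
    val = count % 73
    length = emit(count + nums)
    nums = 35 * 35
    nums += 23 + 40
    length = length // 73
    for nums in count:
        for length in val:
            val = handle(count) * (9 // 34)
        emit(15)
    return count

12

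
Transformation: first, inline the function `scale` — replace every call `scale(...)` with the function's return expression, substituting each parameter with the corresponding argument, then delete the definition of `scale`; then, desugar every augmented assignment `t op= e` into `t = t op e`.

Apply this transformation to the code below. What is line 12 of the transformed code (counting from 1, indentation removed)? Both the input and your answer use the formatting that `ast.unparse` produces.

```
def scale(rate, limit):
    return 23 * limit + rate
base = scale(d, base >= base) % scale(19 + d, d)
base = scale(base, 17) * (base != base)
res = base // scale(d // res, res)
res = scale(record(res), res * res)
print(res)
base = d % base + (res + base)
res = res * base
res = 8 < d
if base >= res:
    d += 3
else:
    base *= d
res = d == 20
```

base = base * d

Transformed code:
base = (23 * (base >= base) + d) % (23 * d + (19 + d))
base = (23 * 17 + base) * (base != base)
res = base // (23 * res + d // res)
res = 23 * (res * res) + record(res)
print(res)
base = d % base + (res + base)
res = res * base
res = 8 < d
if base >= res:
    d = d + 3
else:
    base = base * d
res = d == 20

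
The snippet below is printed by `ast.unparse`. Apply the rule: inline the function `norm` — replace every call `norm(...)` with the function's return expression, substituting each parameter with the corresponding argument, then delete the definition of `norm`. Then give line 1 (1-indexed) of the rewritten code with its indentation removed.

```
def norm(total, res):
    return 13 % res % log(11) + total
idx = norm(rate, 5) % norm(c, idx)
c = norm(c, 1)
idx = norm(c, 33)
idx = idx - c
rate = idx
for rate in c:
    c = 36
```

idx = (13 % 5 % log(11) + rate) % (13 % idx % log(11) + c)

Transformed code:
idx = (13 % 5 % log(11) + rate) % (13 % idx % log(11) + c)
c = 13 % 1 % log(11) + c
idx = 13 % 33 % log(11) + c
idx = idx - c
rate = idx
for rate in c:
    c = 36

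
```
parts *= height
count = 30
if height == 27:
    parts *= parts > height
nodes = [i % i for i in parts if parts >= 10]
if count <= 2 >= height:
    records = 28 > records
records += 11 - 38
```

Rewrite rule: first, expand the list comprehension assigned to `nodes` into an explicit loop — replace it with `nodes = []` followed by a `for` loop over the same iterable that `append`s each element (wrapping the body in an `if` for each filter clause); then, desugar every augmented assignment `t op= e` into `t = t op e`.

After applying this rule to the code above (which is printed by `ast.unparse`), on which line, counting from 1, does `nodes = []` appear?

Transformed code:
parts = parts * height
count = 30
if height == 27:
    parts = parts * (parts > height)
nodes = []
for i in parts:
    if parts >= 10:
        nodes.append(i % i)
if count <= 2 >= height:
    records = 28 > records
records = records + (11 - 38)

5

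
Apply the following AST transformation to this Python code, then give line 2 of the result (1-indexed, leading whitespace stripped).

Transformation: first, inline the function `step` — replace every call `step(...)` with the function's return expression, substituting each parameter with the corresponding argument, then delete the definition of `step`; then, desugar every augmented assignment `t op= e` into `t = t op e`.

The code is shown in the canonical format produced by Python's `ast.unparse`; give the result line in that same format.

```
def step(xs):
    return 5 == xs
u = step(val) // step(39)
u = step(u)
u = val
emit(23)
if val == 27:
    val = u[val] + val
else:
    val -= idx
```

u = 5 == u

Transformed code:
u = (5 == val) // (5 == 39)
u = 5 == u
u = val
emit(23)
if val == 27:
    val = u[val] + val
else:
    val = val - idx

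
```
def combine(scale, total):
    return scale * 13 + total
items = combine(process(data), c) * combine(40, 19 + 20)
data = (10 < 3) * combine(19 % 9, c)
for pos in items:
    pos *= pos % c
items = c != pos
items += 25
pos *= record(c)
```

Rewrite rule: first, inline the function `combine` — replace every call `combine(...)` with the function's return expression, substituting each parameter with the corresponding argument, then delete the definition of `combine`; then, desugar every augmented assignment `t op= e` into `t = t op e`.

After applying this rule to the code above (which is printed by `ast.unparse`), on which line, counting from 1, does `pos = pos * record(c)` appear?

Transformed code:
items = (process(data) * 13 + c) * (40 * 13 + (19 + 20))
data = (10 < 3) * (19 % 9 * 13 + c)
for pos in items:
    pos = pos * (pos % c)
items = c != pos
items = items + 25
pos = pos * record(c)

7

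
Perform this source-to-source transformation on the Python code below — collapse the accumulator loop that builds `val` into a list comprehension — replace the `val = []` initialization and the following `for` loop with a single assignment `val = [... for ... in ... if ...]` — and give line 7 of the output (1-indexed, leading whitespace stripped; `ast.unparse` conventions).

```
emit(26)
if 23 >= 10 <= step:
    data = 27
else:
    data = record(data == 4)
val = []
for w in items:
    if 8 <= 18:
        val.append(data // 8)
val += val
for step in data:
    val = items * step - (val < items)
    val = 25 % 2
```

Transformed code:
emit(26)
if 23 >= 10 <= step:
    data = 27
else:
    data = record(data == 4)
val = [data // 8 for w in items if 8 <= 18]
val += val
for step in data:
    val = items * step - (val < items)
    val = 25 % 2

val += val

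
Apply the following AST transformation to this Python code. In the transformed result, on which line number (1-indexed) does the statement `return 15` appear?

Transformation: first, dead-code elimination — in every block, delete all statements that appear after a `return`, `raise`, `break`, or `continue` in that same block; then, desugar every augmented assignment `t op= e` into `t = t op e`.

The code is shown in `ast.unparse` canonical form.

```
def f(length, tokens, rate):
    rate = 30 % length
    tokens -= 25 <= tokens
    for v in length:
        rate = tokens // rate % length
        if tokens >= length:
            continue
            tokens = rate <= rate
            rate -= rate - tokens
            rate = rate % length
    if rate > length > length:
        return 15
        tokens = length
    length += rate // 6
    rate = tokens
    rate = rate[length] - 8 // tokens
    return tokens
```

9

Transformed code:
def f(length, tokens, rate):
    rate = 30 % length
    tokens = tokens - (25 <= tokens)
    for v in length:
        rate = tokens // rate % length
        if tokens >= length:
            continue
    if rate > length > length:
        return 15
    length = length + rate // 6
    rate = tokens
    rate = rate[length] - 8 // tokens
    return tokens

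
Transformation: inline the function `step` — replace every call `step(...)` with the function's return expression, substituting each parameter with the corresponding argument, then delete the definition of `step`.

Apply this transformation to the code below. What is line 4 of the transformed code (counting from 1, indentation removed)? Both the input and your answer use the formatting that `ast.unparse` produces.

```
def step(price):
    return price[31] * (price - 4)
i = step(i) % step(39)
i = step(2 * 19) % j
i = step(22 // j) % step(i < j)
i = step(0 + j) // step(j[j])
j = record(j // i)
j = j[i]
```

Transformed code:
i = i[31] * (i - 4) % (39[31] * (39 - 4))
i = (2 * 19)[31] * (2 * 19 - 4) % j
i = (22 // j)[31] * (22 // j - 4) % ((i < j)[31] * ((i < j) - 4))
i = (0 + j)[31] * (0 + j - 4) // (j[j][31] * (j[j] - 4))
j = record(j // i)
j = j[i]

i = (0 + j)[31] * (0 + j - 4) // (j[j][31] * (j[j] - 4))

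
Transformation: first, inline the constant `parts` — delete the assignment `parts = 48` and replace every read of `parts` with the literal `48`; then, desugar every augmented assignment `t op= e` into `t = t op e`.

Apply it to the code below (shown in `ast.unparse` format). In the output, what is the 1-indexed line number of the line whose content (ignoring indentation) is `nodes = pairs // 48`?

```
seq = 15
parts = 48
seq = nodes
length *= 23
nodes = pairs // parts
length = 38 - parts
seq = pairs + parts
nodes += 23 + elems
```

Transformed code:
seq = 15
seq = nodes
length = length * 23
nodes = pairs // 48
length = 38 - 48
seq = pairs + 48
nodes = nodes + (23 + elems)

4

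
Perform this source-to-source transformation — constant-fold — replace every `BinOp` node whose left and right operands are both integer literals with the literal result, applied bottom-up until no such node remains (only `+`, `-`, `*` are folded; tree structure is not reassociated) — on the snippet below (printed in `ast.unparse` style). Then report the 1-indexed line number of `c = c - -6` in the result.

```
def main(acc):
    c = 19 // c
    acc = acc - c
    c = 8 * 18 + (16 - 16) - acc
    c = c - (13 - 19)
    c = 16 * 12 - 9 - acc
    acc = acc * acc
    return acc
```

Transformed code:
def main(acc):
    c = 19 // c
    acc = acc - c
    c = 144 - acc
    c = c - -6
    c = 183 - acc
    acc = acc * acc
    return acc

5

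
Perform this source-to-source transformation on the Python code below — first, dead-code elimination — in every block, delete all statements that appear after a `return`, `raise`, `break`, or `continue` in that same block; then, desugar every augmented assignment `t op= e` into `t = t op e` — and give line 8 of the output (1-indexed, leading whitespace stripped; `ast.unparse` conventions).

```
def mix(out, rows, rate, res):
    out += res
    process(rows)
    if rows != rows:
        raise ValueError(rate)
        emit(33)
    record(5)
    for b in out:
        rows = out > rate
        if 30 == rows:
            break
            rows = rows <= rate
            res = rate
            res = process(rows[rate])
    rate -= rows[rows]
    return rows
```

Transformed code:
def mix(out, rows, rate, res):
    out = out + res
    process(rows)
    if rows != rows:
        raise ValueError(rate)
    record(5)
    for b in out:
        rows = out > rate
        if 30 == rows:
            break
    rate = rate - rows[rows]
    return rows

rows = out > rate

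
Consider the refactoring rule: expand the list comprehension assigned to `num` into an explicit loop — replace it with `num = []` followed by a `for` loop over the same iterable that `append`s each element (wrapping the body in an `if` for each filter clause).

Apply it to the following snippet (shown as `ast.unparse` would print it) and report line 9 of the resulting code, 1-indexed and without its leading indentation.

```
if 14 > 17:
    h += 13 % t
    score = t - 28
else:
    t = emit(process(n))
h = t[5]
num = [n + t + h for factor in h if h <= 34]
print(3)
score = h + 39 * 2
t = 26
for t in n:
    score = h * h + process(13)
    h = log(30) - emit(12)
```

if h <= 34:

Transformed code:
if 14 > 17:
    h += 13 % t
    score = t - 28
else:
    t = emit(process(n))
h = t[5]
num = []
for factor in h:
    if h <= 34:
        num.append(n + t + h)
print(3)
score = h + 39 * 2
t = 26
for t in n:
    score = h * h + process(13)
    h = log(30) - emit(12)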